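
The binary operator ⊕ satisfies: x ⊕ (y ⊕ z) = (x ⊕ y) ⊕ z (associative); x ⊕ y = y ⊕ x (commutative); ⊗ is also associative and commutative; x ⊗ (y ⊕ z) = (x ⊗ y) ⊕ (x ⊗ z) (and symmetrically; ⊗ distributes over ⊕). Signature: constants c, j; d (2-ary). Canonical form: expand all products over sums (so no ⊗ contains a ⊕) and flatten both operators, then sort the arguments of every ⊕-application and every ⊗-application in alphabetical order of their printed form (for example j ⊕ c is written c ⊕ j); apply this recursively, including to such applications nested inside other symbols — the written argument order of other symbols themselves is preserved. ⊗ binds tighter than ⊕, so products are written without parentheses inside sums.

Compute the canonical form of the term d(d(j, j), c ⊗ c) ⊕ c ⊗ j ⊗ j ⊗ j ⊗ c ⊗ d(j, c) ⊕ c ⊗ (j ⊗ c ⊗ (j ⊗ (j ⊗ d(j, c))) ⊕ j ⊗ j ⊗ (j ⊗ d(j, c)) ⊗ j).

Answer: c ⊗ c ⊗ d(j, c) ⊗ j ⊗ j ⊗ j ⊕ c ⊗ c ⊗ d(j, c) ⊗ j ⊗ j ⊗ j ⊕ c ⊗ d(j, c) ⊗ j ⊗ j ⊗ j ⊗ j ⊕ d(d(j, j), c ⊗ c)

Derivation:
Distribute:  d(d(j, j), c ⊗ c) ⊕ c ⊗ c ⊗ d(j, c) ⊗ j ⊗ j ⊗ j ⊕ c ⊗ c ⊗ d(j, c) ⊗ j ⊗ j ⊗ j ⊕ c ⊗ d(j, c) ⊗ j ⊗ j ⊗ j ⊗ j
Order the arguments:  c ⊗ c ⊗ d(j, c) ⊗ j ⊗ j ⊗ j ⊕ c ⊗ c ⊗ d(j, c) ⊗ j ⊗ j ⊗ j ⊕ c ⊗ d(j, c) ⊗ j ⊗ j ⊗ j ⊗ j ⊕ d(d(j, j), c ⊗ c)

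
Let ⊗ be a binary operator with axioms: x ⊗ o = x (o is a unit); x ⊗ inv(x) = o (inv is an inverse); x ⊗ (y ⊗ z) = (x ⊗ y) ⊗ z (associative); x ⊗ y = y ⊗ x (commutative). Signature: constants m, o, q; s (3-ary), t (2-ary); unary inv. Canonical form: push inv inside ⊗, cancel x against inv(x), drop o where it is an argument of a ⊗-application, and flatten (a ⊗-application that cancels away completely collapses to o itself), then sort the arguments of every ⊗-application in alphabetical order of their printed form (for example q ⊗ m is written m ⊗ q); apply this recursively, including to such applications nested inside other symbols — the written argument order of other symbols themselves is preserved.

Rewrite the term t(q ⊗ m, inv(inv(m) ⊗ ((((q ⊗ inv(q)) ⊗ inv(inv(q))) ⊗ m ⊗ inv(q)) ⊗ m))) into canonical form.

Answer: t(m ⊗ q, inv(m))

Derivation:
Descend into:  inv(m) ⊗ ((((q ⊗ inv(q)) ⊗ inv(inv(q))) ⊗ m ⊗ inv(q)) ⊗ m)
Push inv inside:  distribute inv over ⊗ and collapse double inv
Cancel:  q cancels
Collect terms:  m
Rebuild:  t(m ⊗ q, inv(m))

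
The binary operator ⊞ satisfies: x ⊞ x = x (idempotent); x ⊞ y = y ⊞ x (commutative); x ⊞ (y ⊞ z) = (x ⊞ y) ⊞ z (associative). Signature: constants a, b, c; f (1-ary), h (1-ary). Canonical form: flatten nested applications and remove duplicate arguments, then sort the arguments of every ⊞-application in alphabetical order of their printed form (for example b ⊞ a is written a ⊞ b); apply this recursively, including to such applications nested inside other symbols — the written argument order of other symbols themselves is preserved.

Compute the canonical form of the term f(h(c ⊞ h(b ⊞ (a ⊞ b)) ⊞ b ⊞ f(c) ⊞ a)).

Answer: f(h(a ⊞ b ⊞ c ⊞ f(c) ⊞ h(a ⊞ b)))

Derivation:
Work inside:  c ⊞ h(b ⊞ (a ⊞ b)) ⊞ b ⊞ f(c) ⊞ a
Inside:  h(b ⊞ (a ⊞ b))  →  h(a ⊞ b)
Sort arguments:  a ⊞ b ⊞ c ⊞ f(c) ⊞ h(a ⊞ b)
Reassemble:  f(h(a ⊞ b ⊞ c ⊞ f(c) ⊞ h(a ⊞ b)))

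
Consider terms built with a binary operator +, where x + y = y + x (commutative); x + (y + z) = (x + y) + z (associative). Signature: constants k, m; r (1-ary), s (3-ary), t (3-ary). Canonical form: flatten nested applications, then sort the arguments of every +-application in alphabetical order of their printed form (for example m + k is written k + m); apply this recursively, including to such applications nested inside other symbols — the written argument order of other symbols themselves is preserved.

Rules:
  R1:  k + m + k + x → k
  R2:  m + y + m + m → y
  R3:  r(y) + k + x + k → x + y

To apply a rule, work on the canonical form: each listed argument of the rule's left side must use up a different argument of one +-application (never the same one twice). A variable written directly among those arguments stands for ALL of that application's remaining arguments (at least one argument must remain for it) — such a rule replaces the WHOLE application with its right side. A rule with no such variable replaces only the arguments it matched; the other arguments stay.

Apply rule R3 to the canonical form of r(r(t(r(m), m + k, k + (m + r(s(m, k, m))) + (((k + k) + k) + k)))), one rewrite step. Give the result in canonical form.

Answer: r(r(t(r(m), k + m, k + k + k + m + s(m, k, m))))

Derivation:
Canonical form:  r(r(t(r(m), k + m, k + k + k + k + k + m + r(s(m, k, m)))))
R3 matches:  uses k, k, r(s(m, k, m));  x := k + k + k + m, y := s(m, k, m)
Every leftover argument binds to the variable; the entire application is replaced.
Giving:  r(r(t(r(m), k + m, k + k + k + m + s(m, k, m))))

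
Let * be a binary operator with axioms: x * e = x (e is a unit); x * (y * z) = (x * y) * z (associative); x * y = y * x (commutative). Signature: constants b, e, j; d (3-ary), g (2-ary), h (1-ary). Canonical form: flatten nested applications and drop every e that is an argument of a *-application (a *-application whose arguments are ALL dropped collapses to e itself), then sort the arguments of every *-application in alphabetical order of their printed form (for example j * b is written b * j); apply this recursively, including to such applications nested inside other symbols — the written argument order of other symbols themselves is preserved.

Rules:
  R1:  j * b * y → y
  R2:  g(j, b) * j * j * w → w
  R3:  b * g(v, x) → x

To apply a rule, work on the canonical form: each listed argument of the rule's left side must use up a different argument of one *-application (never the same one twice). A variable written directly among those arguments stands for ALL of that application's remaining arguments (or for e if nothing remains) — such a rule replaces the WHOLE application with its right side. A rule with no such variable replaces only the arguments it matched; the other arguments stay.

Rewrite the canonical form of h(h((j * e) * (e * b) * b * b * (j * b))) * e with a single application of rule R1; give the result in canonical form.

Answer: h(h(b * b * b * j))

Derivation:
Canonical form:  h(h(b * b * b * b * j * j))
R1 matches:  uses b, j;  y := b * b * b * j
The extension variable absorbs all remaining arguments, so the whole application is rewritten.
New term:  h(h(b * b * b * j))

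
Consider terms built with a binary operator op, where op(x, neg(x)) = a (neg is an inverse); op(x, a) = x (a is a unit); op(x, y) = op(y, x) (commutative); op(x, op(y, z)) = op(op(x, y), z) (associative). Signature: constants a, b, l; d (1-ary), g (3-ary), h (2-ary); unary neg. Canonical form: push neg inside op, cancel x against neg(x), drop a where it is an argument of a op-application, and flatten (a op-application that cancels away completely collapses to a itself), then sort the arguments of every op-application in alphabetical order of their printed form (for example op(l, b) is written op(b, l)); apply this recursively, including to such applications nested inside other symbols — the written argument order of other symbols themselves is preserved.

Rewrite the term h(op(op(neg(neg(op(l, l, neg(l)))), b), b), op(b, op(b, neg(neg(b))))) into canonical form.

Answer: h(op(b, b, l), op(b, b, b))

Derivation:
Focus inside:  op(op(neg(neg(op(l, l, neg(l)))), b), b)
Push neg inside:  distribute neg over op and collapse double neg
Combine occurrences:  op(l, b, b)
Sort arguments:  op(b, b, l)
Reassemble:  h(op(b, b, l), op(b, b, b))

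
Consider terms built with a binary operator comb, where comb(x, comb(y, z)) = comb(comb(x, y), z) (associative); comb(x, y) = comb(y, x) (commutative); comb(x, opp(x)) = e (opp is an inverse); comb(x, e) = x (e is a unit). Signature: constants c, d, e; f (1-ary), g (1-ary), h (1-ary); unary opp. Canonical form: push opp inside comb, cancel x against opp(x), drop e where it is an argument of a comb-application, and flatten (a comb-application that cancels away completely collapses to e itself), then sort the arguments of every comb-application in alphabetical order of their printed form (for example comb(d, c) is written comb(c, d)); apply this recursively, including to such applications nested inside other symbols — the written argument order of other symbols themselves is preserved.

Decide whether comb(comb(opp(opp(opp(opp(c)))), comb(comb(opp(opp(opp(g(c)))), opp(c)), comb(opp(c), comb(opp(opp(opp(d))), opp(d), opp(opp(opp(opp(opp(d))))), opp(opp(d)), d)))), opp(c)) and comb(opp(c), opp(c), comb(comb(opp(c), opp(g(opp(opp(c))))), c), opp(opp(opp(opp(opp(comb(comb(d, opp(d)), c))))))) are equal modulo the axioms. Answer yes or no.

Answer: no — comb(opp(c), opp(c), opp(d), opp(g(c))) vs comb(opp(c), opp(c), opp(c), opp(g(c)))

Derivation:
Left:  comb(comb(opp(opp(opp(opp(c)))), comb(comb(opp(opp(opp(g(c)))), opp(c)), comb(opp(c), comb(opp(opp(opp(d))), opp(d), opp(opp(opp(opp(opp(d))))), opp(opp(d)), d)))), opp(c))
  Push opp inside:  distribute opp over comb and collapse double opp
  Collect:  comb(opp(c), opp(c), opp(g(c)), opp(d))
  Order the arguments:  comb(opp(c), opp(c), opp(d), opp(g(c)))
Right:  comb(opp(c), opp(c), comb(comb(opp(c), opp(g(opp(opp(c))))), c), opp(opp(opp(opp(opp(comb(comb(d, opp(d)), c)))))))
  Push opp inside:  distribute opp over comb and collapse double opp
  Cancel:  d cancels
  Combine occurrences:  comb(opp(c), opp(c), opp(c), opp(g(c)))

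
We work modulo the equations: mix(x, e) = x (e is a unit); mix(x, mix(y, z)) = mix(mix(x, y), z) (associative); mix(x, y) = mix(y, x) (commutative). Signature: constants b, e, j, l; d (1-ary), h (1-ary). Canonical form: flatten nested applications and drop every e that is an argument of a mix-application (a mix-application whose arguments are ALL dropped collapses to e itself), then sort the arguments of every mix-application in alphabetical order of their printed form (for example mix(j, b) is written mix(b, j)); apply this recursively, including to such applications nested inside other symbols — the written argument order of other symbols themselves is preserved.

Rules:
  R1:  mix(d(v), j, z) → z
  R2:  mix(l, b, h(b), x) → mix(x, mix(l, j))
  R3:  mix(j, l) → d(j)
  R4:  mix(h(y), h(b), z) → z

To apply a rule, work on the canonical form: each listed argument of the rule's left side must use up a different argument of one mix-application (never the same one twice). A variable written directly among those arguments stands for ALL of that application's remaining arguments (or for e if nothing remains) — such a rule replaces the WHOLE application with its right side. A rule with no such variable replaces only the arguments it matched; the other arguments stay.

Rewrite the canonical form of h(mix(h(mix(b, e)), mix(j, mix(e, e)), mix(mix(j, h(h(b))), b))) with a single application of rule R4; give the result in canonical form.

Answer: h(mix(b, j, j))

Derivation:
Canonical form:  h(mix(b, h(b), h(h(b)), j, j))
R4 matches:  uses h(b), h(h(b));  y := h(b), z := mix(b, j, j)
The extension variable absorbs all remaining arguments, so the whole application is rewritten.
Result:  h(mix(b, j, j))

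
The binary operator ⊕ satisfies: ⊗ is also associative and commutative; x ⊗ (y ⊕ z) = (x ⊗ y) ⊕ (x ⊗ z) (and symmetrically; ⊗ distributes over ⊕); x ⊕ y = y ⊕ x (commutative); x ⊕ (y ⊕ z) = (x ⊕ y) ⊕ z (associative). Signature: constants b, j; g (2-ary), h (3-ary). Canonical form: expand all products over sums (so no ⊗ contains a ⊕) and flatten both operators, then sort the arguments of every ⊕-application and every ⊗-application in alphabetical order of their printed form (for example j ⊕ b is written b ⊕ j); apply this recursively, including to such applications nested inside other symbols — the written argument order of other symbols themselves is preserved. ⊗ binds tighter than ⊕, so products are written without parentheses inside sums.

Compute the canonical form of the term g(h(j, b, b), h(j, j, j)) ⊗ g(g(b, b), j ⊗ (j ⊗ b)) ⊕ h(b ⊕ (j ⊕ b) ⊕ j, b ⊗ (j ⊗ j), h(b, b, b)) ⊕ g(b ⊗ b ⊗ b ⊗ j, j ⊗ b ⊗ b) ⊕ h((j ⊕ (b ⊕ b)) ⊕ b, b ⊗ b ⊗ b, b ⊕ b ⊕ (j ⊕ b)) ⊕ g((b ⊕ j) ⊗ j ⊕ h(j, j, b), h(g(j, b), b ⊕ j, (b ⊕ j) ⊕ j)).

Answer: g(b ⊗ b ⊗ b ⊗ j, b ⊗ b ⊗ j) ⊕ g(b ⊗ j ⊕ h(j, j, b) ⊕ j ⊗ j, h(g(j, b), b ⊕ j, b ⊕ j ⊕ j)) ⊕ g(g(b, b), b ⊗ j ⊗ j) ⊗ g(h(j, b, b), h(j, j, j)) ⊕ h(b ⊕ b ⊕ b ⊕ j, b ⊗ b ⊗ b, b ⊕ b ⊕ b ⊕ j) ⊕ h(b ⊕ b ⊕ j ⊕ j, b ⊗ j ⊗ j, h(b, b, b))

Derivation:
Distribute:  g(g(b, b), b ⊗ j ⊗ j) ⊗ g(h(j, b, b), h(j, j, j)) ⊕ h(b ⊕ b ⊕ j ⊕ j, b ⊗ j ⊗ j, h(b, b, b)) ⊕ g(b ⊗ b ⊗ b ⊗ j, b ⊗ b ⊗ j) ⊕ h(b ⊕ b ⊕ b ⊕ j, b ⊗ b ⊗ b, b ⊕ b ⊕ b ⊕ j) ⊕ g(b ⊗ j ⊕ h(j, j, b) ⊕ j ⊗ j, h(g(j, b), b ⊕ j, b ⊕ j ⊕ j))
Sort arguments:  g(b ⊗ b ⊗ b ⊗ j, b ⊗ b ⊗ j) ⊕ g(b ⊗ j ⊕ h(j, j, b) ⊕ j ⊗ j, h(g(j, b), b ⊕ j, b ⊕ j ⊕ j)) ⊕ g(g(b, b), b ⊗ j ⊗ j) ⊗ g(h(j, b, b), h(j, j, j)) ⊕ h(b ⊕ b ⊕ b ⊕ j, b ⊗ b ⊗ b, b ⊕ b ⊕ b ⊕ j) ⊕ h(b ⊕ b ⊕ j ⊕ j, b ⊗ j ⊗ j, h(b, b, b))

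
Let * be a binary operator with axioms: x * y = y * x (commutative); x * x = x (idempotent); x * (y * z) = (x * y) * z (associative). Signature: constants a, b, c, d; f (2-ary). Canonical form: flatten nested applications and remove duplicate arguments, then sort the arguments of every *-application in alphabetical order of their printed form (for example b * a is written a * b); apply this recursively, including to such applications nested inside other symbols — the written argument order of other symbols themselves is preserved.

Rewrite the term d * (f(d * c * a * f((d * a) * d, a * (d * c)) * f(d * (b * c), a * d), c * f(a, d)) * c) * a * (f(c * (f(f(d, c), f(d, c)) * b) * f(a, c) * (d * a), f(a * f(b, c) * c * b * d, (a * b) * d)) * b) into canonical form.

Answer: a * b * c * d * f(a * b * c * d * f(a, c) * f(f(d, c), f(d, c)), f(a * b * c * d * f(b, c), a * b * d)) * f(a * c * d * f(a * d, a * c * d) * f(b * c * d, a * d), c * f(a, d))

Derivation:
Un-nest:  d * f(d * c * a * f((d * a) * d, a * (d * c)) * f(d * (b * c), a * d), c * f(a, d)) * c * a * f(c * (f(f(d, c), f(d, c)) * b) * f(a, c) * (d * a), f(a * f(b, c) * c * b * d, (a * b) * d)) * b
Simplify inside:  f(d * c * a * f((d * a) * d, a * (d * c)) * f(d * (b * c), a * d), c * f(a, d))  →  f(a * c * d * f(a * d, a * c * d) * f(b * c * d, a * d), c * f(a, d))
Canonicalize subterm:  f(c * (f(f(d, c), f(d, c)) * b) * f(a, c) * (d * a), f(a * f(b, c) * c * b * d, (a * b) * d))  →  f(a * b * c * d * f(a, c) * f(f(d, c), f(d, c)), f(a * b * c * d * f(b, c), a * b * d))
Order the arguments:  a * b * c * d * f(a * b * c * d * f(a, c) * f(f(d, c), f(d, c)), f(a * b * c * d * f(b, c), a * b * d)) * f(a * c * d * f(a * d, a * c * d) * f(b * c * d, a * d), c * f(a, d))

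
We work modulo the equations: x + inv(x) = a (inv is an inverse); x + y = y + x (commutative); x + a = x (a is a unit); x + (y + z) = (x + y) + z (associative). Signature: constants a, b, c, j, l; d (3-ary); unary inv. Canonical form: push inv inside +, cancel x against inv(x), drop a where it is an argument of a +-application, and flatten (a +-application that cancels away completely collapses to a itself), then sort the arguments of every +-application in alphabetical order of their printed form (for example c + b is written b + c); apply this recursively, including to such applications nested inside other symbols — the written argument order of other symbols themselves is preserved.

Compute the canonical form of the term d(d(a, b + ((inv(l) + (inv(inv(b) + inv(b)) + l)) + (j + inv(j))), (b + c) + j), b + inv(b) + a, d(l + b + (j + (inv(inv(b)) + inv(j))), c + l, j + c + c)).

Descend into:  b + ((inv(l) + (inv(inv(b) + inv(b)) + l)) + (j + inv(j)))
Push inv inside:  distribute inv over + and collapse double inv
Cancel inverse pairs:  l cancels; j cancels
Collect:  b + b + b
Put back:  d(d(a, b + b + b, b + c + j), a, d(b + b + l, c + l, c + c + j))

Answer: d(d(a, b + b + b, b + c + j), a, d(b + b + l, c + l, c + c + j))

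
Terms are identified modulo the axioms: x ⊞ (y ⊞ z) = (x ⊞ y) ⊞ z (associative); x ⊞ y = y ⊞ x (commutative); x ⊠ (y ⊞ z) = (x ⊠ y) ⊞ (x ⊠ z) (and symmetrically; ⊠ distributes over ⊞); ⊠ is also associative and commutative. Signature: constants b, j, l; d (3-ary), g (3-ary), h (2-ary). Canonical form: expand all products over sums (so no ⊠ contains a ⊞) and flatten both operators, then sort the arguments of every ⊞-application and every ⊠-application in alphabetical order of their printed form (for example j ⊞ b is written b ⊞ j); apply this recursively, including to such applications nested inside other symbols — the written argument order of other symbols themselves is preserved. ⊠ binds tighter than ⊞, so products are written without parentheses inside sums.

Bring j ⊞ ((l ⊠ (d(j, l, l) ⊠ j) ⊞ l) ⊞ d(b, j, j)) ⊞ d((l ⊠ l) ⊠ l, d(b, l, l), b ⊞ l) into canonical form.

Answer: d(b, j, j) ⊞ d(j, l, l) ⊠ j ⊠ l ⊞ d(l ⊠ l ⊠ l, d(b, l, l), b ⊞ l) ⊞ j ⊞ l

Derivation:
Un-nest:  j ⊞ d(j, l, l) ⊠ j ⊠ l ⊞ l ⊞ d(b, j, j) ⊞ d(l ⊠ l ⊠ l, d(b, l, l), b ⊞ l)
Order the arguments:  d(b, j, j) ⊞ d(j, l, l) ⊠ j ⊠ l ⊞ d(l ⊠ l ⊠ l, d(b, l, l), b ⊞ l) ⊞ j ⊞ l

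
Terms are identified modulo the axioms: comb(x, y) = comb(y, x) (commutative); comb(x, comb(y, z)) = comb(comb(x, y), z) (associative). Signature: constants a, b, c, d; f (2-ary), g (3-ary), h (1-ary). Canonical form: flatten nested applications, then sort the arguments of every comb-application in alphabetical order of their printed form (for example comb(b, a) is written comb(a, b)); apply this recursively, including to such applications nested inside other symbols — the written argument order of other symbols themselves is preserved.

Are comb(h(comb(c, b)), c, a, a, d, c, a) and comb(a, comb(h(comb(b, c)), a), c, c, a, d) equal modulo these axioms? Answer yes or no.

Left:  comb(h(comb(c, b)), c, a, a, d, c, a)
  Canonicalize subterm:  h(comb(c, b))  →  h(comb(b, c))
  Sort:  comb(a, a, a, c, c, d, h(comb(b, c)))
Right:  comb(a, comb(h(comb(b, c)), a), c, c, a, d)
  Merge nested applications:  comb(a, h(comb(b, c)), a, c, c, a, d)
  Sort arguments:  comb(a, a, a, c, c, d, h(comb(b, c)))

Answer: yes — both canonical forms are comb(a, a, a, c, c, d, h(comb(b, c)))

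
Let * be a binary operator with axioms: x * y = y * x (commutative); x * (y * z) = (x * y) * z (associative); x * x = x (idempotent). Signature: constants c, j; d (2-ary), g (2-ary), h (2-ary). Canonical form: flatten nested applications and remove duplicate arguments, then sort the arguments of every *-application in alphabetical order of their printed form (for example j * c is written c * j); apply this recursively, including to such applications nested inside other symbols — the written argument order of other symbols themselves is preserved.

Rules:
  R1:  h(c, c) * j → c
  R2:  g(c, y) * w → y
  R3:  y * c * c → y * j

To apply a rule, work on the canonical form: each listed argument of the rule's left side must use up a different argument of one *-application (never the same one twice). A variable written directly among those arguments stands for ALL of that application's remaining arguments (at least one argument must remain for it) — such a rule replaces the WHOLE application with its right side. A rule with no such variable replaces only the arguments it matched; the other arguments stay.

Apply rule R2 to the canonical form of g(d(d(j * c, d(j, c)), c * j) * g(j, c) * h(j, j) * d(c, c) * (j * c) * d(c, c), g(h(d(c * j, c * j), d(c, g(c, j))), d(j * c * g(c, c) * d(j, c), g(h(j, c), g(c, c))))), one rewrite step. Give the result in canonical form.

Answer: g(c * d(c, c) * d(d(c * j, d(j, c)), c * j) * g(j, c) * h(j, j) * j, g(h(d(c * j, c * j), d(c, g(c, j))), d(c, g(h(j, c), g(c, c)))))

Derivation:
Canonical form:  g(c * d(c, c) * d(d(c * j, d(j, c)), c * j) * g(j, c) * h(j, j) * j, g(h(d(c * j, c * j), d(c, g(c, j))), d(c * d(j, c) * g(c, c) * j, g(h(j, c), g(c, c)))))
Apply R2:  consuming g(c, c);  w := c * d(j, c) * j, y := c
The extension variable absorbs all remaining arguments, so the whole application is rewritten.
Giving:  g(c * d(c, c) * d(d(c * j, d(j, c)), c * j) * g(j, c) * h(j, j) * j, g(h(d(c * j, c * j), d(c, g(c, j))), d(c, g(h(j, c), g(c, c)))))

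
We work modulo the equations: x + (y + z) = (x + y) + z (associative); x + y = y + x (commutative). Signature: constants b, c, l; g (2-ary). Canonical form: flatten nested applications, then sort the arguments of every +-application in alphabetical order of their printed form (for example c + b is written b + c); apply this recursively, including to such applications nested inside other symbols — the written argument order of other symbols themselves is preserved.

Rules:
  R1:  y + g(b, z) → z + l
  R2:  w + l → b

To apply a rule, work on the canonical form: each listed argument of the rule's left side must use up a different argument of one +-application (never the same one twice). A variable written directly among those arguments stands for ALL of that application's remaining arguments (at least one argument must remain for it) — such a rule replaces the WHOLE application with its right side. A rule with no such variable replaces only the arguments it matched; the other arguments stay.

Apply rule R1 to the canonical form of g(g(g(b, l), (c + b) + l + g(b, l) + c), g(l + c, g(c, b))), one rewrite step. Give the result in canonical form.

Canonical form:  g(g(g(b, l), b + c + c + g(b, l) + l), g(c + l, g(c, b)))
Apply R1:  consuming g(b, l);  y := b + c + c + l, z := l
Every leftover argument binds to the variable; the entire application is replaced.
New term:  g(g(g(b, l), l + l), g(c + l, g(c, b)))

Answer: g(g(g(b, l), l + l), g(c + l, g(c, b)))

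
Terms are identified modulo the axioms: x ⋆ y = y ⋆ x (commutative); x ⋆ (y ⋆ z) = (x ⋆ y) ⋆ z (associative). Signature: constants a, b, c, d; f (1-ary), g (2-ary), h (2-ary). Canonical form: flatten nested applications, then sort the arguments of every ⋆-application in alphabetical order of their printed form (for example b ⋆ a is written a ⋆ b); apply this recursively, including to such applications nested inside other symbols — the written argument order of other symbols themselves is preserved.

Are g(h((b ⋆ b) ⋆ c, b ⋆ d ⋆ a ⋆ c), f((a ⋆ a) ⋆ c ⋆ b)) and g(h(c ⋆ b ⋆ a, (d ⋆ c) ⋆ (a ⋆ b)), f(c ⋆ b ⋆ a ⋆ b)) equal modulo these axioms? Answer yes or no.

Answer: no — g(h(b ⋆ b ⋆ c, a ⋆ b ⋆ c ⋆ d), f(a ⋆ a ⋆ b ⋆ c)) vs g(h(a ⋆ b ⋆ c, a ⋆ b ⋆ c ⋆ d), f(a ⋆ b ⋆ b ⋆ c))

Derivation:
Left:  g(h((b ⋆ b) ⋆ c, b ⋆ d ⋆ a ⋆ c), f((a ⋆ a) ⋆ c ⋆ b))
  Focus inside:  (a ⋆ a) ⋆ c ⋆ b
  Merge nested applications:  a ⋆ a ⋆ c ⋆ b
  Order the arguments:  a ⋆ a ⋆ b ⋆ c
  Rebuild:  g(h(b ⋆ b ⋆ c, a ⋆ b ⋆ c ⋆ d), f(a ⋆ a ⋆ b ⋆ c))
Right:  g(h(c ⋆ b ⋆ a, (d ⋆ c) ⋆ (a ⋆ b)), f(c ⋆ b ⋆ a ⋆ b))
  Focus inside:  (d ⋆ c) ⋆ (a ⋆ b)
  Merge nested applications:  d ⋆ c ⋆ a ⋆ b
  Sort arguments:  a ⋆ b ⋆ c ⋆ d
  Put back:  g(h(a ⋆ b ⋆ c, a ⋆ b ⋆ c ⋆ d), f(a ⋆ b ⋆ b ⋆ c))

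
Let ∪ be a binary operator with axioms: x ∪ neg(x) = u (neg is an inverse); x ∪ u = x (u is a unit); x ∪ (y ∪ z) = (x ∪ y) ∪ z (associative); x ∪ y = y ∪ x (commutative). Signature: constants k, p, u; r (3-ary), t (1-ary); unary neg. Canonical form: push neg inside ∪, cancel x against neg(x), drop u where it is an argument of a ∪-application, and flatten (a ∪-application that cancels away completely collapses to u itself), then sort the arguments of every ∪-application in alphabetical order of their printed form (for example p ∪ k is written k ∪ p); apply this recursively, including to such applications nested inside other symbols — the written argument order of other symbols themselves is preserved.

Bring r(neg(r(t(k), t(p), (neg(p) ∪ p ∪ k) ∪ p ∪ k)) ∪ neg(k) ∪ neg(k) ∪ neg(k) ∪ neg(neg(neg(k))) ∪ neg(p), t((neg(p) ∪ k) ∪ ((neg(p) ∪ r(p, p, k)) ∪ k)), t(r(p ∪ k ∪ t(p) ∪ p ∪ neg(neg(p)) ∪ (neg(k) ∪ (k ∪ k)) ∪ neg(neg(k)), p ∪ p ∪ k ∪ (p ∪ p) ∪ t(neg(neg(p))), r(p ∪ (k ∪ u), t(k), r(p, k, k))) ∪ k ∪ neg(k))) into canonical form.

Focus inside:  r(p ∪ k ∪ t(p) ∪ p ∪ neg(neg(p)) ∪ (neg(k) ∪ (k ∪ k)) ∪ neg(neg(k)), p ∪ p ∪ k ∪ (p ∪ p) ∪ t(neg(neg(p))), r(p ∪ (k ∪ u), t(k), r(p, k, k))) ∪ k ∪ neg(k)
Push neg inside:  distribute neg over ∪ and collapse double neg
Inverses cancel:  k cancels
Collect:  r(k ∪ k ∪ k ∪ p ∪ p ∪ p ∪ t(p), k ∪ p ∪ p ∪ p ∪ p ∪ t(p), r(k ∪ p, t(k), r(p, k, k)))
Reassemble:  r(neg(k) ∪ neg(k) ∪ neg(k) ∪ neg(k) ∪ neg(p) ∪ neg(r(t(k), t(p), k ∪ k ∪ p)), t(k ∪ k ∪ neg(p) ∪ neg(p) ∪ r(p, p, k)), t(r(k ∪ k ∪ k ∪ p ∪ p ∪ p ∪ t(p), k ∪ p ∪ p ∪ p ∪ p ∪ t(p), r(k ∪ p, t(k), r(p, k, k)))))

Answer: r(neg(k) ∪ neg(k) ∪ neg(k) ∪ neg(k) ∪ neg(p) ∪ neg(r(t(k), t(p), k ∪ k ∪ p)), t(k ∪ k ∪ neg(p) ∪ neg(p) ∪ r(p, p, k)), t(r(k ∪ k ∪ k ∪ p ∪ p ∪ p ∪ t(p), k ∪ p ∪ p ∪ p ∪ p ∪ t(p), r(k ∪ p, t(k), r(p, k, k)))))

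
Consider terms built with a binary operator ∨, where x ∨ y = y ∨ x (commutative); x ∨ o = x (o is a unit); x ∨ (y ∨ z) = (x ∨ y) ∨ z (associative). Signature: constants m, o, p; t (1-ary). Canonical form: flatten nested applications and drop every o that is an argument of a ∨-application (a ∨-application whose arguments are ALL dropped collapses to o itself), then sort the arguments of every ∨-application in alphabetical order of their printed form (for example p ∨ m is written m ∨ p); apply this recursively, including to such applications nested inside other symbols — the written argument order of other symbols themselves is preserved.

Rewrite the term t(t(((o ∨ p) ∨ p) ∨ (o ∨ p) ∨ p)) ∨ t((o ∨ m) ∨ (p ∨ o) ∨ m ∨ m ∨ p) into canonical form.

Answer: t(m ∨ m ∨ m ∨ p ∨ p) ∨ t(t(p ∨ p ∨ p ∨ p))

Derivation:
Inside:  t(t(((o ∨ p) ∨ p) ∨ (o ∨ p) ∨ p))  →  t(t(p ∨ p ∨ p ∨ p))
Simplify inside:  t((o ∨ m) ∨ (p ∨ o) ∨ m ∨ m ∨ p)  →  t(m ∨ m ∨ m ∨ p ∨ p)
Sort arguments:  t(m ∨ m ∨ m ∨ p ∨ p) ∨ t(t(p ∨ p ∨ p ∨ p))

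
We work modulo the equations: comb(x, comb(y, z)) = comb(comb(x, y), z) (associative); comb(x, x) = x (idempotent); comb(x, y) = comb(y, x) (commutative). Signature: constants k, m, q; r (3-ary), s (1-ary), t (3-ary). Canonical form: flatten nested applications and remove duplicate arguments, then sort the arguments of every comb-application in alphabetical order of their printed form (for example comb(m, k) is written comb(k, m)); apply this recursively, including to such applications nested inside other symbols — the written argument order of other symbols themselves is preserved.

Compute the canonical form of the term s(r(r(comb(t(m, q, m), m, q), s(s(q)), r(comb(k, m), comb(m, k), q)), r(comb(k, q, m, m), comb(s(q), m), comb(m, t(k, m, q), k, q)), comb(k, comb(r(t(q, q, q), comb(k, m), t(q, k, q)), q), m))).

Answer: s(r(r(comb(m, q, t(m, q, m)), s(s(q)), r(comb(k, m), comb(k, m), q)), r(comb(k, m, q), comb(m, s(q)), comb(k, m, q, t(k, m, q))), comb(k, m, q, r(t(q, q, q), comb(k, m), t(q, k, q)))))

Derivation:
Focus inside:  comb(k, comb(r(t(q, q, q), comb(k, m), t(q, k, q)), q), m)
Flatten:  comb(k, r(t(q, q, q), comb(k, m), t(q, k, q)), q, m)
Order the arguments:  comb(k, m, q, r(t(q, q, q), comb(k, m), t(q, k, q)))
Put back:  s(r(r(comb(m, q, t(m, q, m)), s(s(q)), r(comb(k, m), comb(k, m), q)), r(comb(k, m, q), comb(m, s(q)), comb(k, m, q, t(k, m, q))), comb(k, m, q, r(t(q, q, q), comb(k, m), t(q, k, q)))))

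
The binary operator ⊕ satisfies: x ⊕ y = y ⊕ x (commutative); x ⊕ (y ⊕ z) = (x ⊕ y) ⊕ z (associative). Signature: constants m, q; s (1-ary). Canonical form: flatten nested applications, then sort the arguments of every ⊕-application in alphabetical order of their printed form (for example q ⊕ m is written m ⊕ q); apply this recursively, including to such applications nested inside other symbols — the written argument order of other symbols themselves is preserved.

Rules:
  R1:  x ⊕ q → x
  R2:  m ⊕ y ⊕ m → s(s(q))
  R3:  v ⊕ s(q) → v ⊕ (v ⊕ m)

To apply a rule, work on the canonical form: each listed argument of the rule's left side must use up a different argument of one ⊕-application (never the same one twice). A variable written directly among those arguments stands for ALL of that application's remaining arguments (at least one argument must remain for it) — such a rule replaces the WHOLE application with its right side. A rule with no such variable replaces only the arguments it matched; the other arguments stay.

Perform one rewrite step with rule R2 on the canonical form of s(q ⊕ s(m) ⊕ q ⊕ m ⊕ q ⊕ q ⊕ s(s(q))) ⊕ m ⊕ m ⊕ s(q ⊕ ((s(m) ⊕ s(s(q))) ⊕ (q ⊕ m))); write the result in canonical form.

Canonical form:  m ⊕ m ⊕ s(m ⊕ q ⊕ q ⊕ q ⊕ q ⊕ s(m) ⊕ s(s(q))) ⊕ s(m ⊕ q ⊕ q ⊕ s(m) ⊕ s(s(q)))
Apply R2:  consuming m, m;  y := s(m ⊕ q ⊕ q ⊕ q ⊕ q ⊕ s(m) ⊕ s(s(q))) ⊕ s(m ⊕ q ⊕ q ⊕ s(m) ⊕ s(s(q)))
Every leftover argument binds to the variable; the entire application is replaced.
New term:  s(s(q))

Answer: s(s(q))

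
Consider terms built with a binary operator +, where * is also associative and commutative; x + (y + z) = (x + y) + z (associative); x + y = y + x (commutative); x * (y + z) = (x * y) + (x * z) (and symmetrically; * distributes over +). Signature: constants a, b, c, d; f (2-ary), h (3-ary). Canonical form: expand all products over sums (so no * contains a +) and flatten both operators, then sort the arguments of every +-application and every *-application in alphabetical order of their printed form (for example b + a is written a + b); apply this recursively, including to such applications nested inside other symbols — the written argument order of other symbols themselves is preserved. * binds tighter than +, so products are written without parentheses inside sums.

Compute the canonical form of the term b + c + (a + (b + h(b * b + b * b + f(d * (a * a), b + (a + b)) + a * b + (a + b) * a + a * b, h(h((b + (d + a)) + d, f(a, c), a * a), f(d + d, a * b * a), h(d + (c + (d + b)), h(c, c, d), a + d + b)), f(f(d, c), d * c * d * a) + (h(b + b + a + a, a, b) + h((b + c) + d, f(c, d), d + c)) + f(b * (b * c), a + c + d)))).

Answer: a + b + b + c + h(a * a + a * b + a * b + a * b + b * b + b * b + f(a * a * d, a + b + b), h(h(a + b + d + d, f(a, c), a * a), f(d + d, a * a * b), h(b + c + d + d, h(c, c, d), a + b + d)), f(b * b * c, a + c + d) + f(f(d, c), a * c * d * d) + h(a + a + b + b, a, b) + h(b + c + d, f(c, d), c + d))

Derivation:
Expand products over sums:  b + c + a + b + h(a * a + a * b + a * b + a * b + b * b + b * b + f(a * a * d, a + b + b), h(h(a + b + d + d, f(a, c), a * a), f(d + d, a * a * b), h(b + c + d + d, h(c, c, d), a + b + d)), f(b * b * c, a + c + d) + f(f(d, c), a * c * d * d) + h(a + a + b + b, a, b) + h(b + c + d, f(c, d), c + d))
Sort:  a + b + b + c + h(a * a + a * b + a * b + a * b + b * b + b * b + f(a * a * d, a + b + b), h(h(a + b + d + d, f(a, c), a * a), f(d + d, a * a * b), h(b + c + d + d, h(c, c, d), a + b + d)), f(b * b * c, a + c + d) + f(f(d, c), a * c * d * d) + h(a + a + b + b, a, b) + h(b + c + d, f(c, d), c + d))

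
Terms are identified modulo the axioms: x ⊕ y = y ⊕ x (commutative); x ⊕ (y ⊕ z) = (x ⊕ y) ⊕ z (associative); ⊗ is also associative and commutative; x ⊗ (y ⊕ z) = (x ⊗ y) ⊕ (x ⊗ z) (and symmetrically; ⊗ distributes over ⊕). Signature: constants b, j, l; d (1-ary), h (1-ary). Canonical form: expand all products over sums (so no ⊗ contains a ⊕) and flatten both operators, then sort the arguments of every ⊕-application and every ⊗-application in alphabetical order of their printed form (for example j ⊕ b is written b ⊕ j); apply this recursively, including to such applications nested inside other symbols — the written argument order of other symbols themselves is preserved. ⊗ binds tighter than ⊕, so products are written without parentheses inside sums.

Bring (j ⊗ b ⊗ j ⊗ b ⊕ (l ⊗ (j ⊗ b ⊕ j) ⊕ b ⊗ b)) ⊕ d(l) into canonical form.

Expand products over sums:  b ⊗ b ⊗ j ⊗ j ⊕ b ⊗ j ⊗ l ⊕ j ⊗ l ⊕ b ⊗ b ⊕ d(l)
Order the arguments:  b ⊗ b ⊕ b ⊗ b ⊗ j ⊗ j ⊕ b ⊗ j ⊗ l ⊕ d(l) ⊕ j ⊗ l

Answer: b ⊗ b ⊕ b ⊗ b ⊗ j ⊗ j ⊕ b ⊗ j ⊗ l ⊕ d(l) ⊕ j ⊗ l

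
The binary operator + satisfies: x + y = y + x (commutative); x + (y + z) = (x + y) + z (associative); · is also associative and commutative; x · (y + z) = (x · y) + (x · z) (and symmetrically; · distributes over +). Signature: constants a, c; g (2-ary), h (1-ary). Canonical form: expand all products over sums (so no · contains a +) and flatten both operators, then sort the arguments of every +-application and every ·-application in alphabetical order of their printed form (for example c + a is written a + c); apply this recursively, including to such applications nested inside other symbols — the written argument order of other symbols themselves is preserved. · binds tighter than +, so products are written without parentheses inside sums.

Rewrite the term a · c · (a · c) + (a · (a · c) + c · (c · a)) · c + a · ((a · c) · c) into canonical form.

Expand products over sums:  a · a · c · c + a · a · c · c + a · c · c · c + a · a · c · c
Sort arguments:  a · a · c · c + a · a · c · c + a · a · c · c + a · c · c · c

Answer: a · a · c · c + a · a · c · c + a · a · c · c + a · c · c · c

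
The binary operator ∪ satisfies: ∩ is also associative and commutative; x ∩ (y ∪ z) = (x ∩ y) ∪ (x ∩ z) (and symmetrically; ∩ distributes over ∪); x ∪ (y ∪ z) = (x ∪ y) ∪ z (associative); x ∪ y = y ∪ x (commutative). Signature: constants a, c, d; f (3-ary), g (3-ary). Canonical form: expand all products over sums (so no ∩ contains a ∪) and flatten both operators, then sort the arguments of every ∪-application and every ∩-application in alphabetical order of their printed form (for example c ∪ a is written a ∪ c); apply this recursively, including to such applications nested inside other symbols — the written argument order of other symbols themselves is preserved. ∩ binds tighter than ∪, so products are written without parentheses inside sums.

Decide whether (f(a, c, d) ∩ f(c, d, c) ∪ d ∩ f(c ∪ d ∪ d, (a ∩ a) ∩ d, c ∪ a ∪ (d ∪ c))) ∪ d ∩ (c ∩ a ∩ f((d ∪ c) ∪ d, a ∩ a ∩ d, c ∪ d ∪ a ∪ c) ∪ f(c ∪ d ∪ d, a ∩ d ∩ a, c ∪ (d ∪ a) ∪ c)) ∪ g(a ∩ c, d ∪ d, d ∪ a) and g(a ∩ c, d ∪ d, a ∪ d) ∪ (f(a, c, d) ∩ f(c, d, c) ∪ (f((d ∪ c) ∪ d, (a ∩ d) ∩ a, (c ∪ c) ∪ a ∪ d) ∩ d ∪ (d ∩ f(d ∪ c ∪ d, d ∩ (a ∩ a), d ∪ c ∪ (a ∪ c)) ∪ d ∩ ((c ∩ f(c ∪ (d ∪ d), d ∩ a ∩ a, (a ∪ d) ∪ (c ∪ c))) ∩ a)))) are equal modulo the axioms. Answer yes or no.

Answer: yes — both canonical forms are a ∩ c ∩ d ∩ f(c ∪ d ∪ d, a ∩ a ∩ d, a ∪ c ∪ c ∪ d) ∪ d ∩ f(c ∪ d ∪ d, a ∩ a ∩ d, a ∪ c ∪ c ∪ d) ∪ d ∩ f(c ∪ d ∪ d, a ∩ a ∩ d, a ∪ c ∪ c ∪ d) ∪ f(a, c, d) ∩ f(c, d, c) ∪ g(a ∩ c, d ∪ d, a ∪ d)

Derivation:
Left:  (f(a, c, d) ∩ f(c, d, c) ∪ d ∩ f(c ∪ d ∪ d, (a ∩ a) ∩ d, c ∪ a ∪ (d ∪ c))) ∪ d ∩ (c ∩ a ∩ f((d ∪ c) ∪ d, a ∩ a ∩ d, c ∪ d ∪ a ∪ c) ∪ f(c ∪ d ∪ d, a ∩ d ∩ a, c ∪ (d ∪ a) ∪ c)) ∪ g(a ∩ c, d ∪ d, d ∪ a)
  Expand products over sums:  f(a, c, d) ∩ f(c, d, c) ∪ d ∩ f(c ∪ d ∪ d, a ∩ a ∩ d, a ∪ c ∪ c ∪ d) ∪ a ∩ c ∩ d ∩ f(c ∪ d ∪ d, a ∩ a ∩ d, a ∪ c ∪ c ∪ d) ∪ d ∩ f(c ∪ d ∪ d, a ∩ a ∩ d, a ∪ c ∪ c ∪ d) ∪ g(a ∩ c, d ∪ d, a ∪ d)
  Order the arguments:  a ∩ c ∩ d ∩ f(c ∪ d ∪ d, a ∩ a ∩ d, a ∪ c ∪ c ∪ d) ∪ d ∩ f(c ∪ d ∪ d, a ∩ a ∩ d, a ∪ c ∪ c ∪ d) ∪ d ∩ f(c ∪ d ∪ d, a ∩ a ∩ d, a ∪ c ∪ c ∪ d) ∪ f(a, c, d) ∩ f(c, d, c) ∪ g(a ∩ c, d ∪ d, a ∪ d)
Right:  g(a ∩ c, d ∪ d, a ∪ d) ∪ (f(a, c, d) ∩ f(c, d, c) ∪ (f((d ∪ c) ∪ d, (a ∩ d) ∩ a, (c ∪ c) ∪ a ∪ d) ∩ d ∪ (d ∩ f(d ∪ c ∪ d, d ∩ (a ∩ a), d ∪ c ∪ (a ∪ c)) ∪ d ∩ ((c ∩ f(c ∪ (d ∪ d), d ∩ a ∩ a, (a ∪ d) ∪ (c ∪ c))) ∩ a))))
  Un-nest:  g(a ∩ c, d ∪ d, a ∪ d) ∪ f(a, c, d) ∩ f(c, d, c) ∪ d ∩ f(c ∪ d ∪ d, a ∩ a ∩ d, a ∪ c ∪ c ∪ d) ∪ d ∩ f(c ∪ d ∪ d, a ∩ a ∩ d, a ∪ c ∪ c ∪ d) ∪ a ∩ c ∩ d ∩ f(c ∪ d ∪ d, a ∩ a ∩ d, a ∪ c ∪ c ∪ d)
  Sort:  a ∩ c ∩ d ∩ f(c ∪ d ∪ d, a ∩ a ∩ d, a ∪ c ∪ c ∪ d) ∪ d ∩ f(c ∪ d ∪ d, a ∩ a ∩ d, a ∪ c ∪ c ∪ d) ∪ d ∩ f(c ∪ d ∪ d, a ∩ a ∩ d, a ∪ c ∪ c ∪ d) ∪ f(a, c, d) ∩ f(c, d, c) ∪ g(a ∩ c, d ∪ d, a ∪ d)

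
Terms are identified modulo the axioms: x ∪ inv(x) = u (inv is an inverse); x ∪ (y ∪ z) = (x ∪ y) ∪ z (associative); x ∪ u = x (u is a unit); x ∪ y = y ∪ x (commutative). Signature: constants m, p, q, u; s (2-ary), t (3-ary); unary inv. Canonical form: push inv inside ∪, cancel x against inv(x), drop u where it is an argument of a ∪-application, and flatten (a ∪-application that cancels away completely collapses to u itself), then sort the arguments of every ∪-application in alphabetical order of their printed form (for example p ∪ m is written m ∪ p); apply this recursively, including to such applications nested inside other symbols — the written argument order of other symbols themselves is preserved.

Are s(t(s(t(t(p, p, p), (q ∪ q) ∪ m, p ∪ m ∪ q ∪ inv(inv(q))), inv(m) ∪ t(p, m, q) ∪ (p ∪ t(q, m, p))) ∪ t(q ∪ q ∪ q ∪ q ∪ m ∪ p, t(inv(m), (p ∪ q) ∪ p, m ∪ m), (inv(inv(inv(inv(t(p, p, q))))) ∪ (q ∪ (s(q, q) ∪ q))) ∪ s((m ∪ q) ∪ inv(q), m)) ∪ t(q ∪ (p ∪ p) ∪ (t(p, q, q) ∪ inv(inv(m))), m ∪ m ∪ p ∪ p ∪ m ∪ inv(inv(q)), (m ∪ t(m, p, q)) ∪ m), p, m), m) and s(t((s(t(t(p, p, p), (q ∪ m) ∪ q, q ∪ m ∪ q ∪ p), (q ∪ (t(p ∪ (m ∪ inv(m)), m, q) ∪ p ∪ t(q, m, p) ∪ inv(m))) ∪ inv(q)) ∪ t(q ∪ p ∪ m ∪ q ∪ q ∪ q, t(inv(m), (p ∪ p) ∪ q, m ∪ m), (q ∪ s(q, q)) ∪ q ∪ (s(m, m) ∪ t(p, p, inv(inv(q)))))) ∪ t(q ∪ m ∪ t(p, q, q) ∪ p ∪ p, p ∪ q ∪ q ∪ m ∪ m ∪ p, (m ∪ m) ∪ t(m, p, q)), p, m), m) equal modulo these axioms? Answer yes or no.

Answer: no — s(t(s(t(t(p, p, p), m ∪ q ∪ q, m ∪ p ∪ q ∪ q), inv(m) ∪ p ∪ t(p, m, q) ∪ t(q, m, p)) ∪ t(m ∪ p ∪ p ∪ q ∪ t(p, q, q), m ∪ m ∪ m ∪ p ∪ p ∪ q, m ∪ m ∪ t(m, p, q)) ∪ t(m ∪ p ∪ q ∪ q ∪ q ∪ q, t(inv(m), p ∪ p ∪ q, m ∪ m), q ∪ q ∪ s(m, m) ∪ s(q, q) ∪ t(p, p, q)), p, m), m) vs s(t(s(t(t(p, p, p), m ∪ q ∪ q, m ∪ p ∪ q ∪ q), inv(m) ∪ p ∪ t(p, m, q) ∪ t(q, m, p)) ∪ t(m ∪ p ∪ p ∪ q ∪ t(p, q, q), m ∪ m ∪ p ∪ p ∪ q ∪ q, m ∪ m ∪ t(m, p, q)) ∪ t(m ∪ p ∪ q ∪ q ∪ q ∪ q, t(inv(m), p ∪ p ∪ q, m ∪ m), q ∪ q ∪ s(m, m) ∪ s(q, q) ∪ t(p, p, q)), p, m), m)

Derivation:
Left:  s(t(s(t(t(p, p, p), (q ∪ q) ∪ m, p ∪ m ∪ q ∪ inv(inv(q))), inv(m) ∪ t(p, m, q) ∪ (p ∪ t(q, m, p))) ∪ t(q ∪ q ∪ q ∪ q ∪ m ∪ p, t(inv(m), (p ∪ q) ∪ p, m ∪ m), (inv(inv(inv(inv(t(p, p, q))))) ∪ (q ∪ (s(q, q) ∪ q))) ∪ s((m ∪ q) ∪ inv(q), m)) ∪ t(q ∪ (p ∪ p) ∪ (t(p, q, q) ∪ inv(inv(m))), m ∪ m ∪ p ∪ p ∪ m ∪ inv(inv(q)), (m ∪ t(m, p, q)) ∪ m), p, m), m)
  Focus inside:  s(t(t(p, p, p), (q ∪ q) ∪ m, p ∪ m ∪ q ∪ inv(inv(q))), inv(m) ∪ t(p, m, q) ∪ (p ∪ t(q, m, p))) ∪ t(q ∪ q ∪ q ∪ q ∪ m ∪ p, t(inv(m), (p ∪ q) ∪ p, m ∪ m), (inv(inv(inv(inv(t(p, p, q))))) ∪ (q ∪ (s(q, q) ∪ q))) ∪ s((m ∪ q) ∪ inv(q), m)) ∪ t(q ∪ (p ∪ p) ∪ (t(p, q, q) ∪ inv(inv(m))), m ∪ m ∪ p ∪ p ∪ m ∪ inv(inv(q)), (m ∪ t(m, p, q)) ∪ m)
  Push inv inside:  distribute inv over ∪ and collapse double inv
  Collect:  s(t(t(p, p, p), m ∪ q ∪ q, m ∪ p ∪ q ∪ q), inv(m) ∪ p ∪ t(p, m, q) ∪ t(q, m, p)) ∪ t(m ∪ p ∪ q ∪ q ∪ q ∪ q, t(inv(m), p ∪ p ∪ q, m ∪ m), q ∪ q ∪ s(m, m) ∪ s(q, q) ∪ t(p, p, q)) ∪ t(m ∪ p ∪ p ∪ q ∪ t(p, q, q), m ∪ m ∪ m ∪ p ∪ p ∪ q, m ∪ m ∪ t(m, p, q))
  Sort arguments:  s(t(t(p, p, p), m ∪ q ∪ q, m ∪ p ∪ q ∪ q), inv(m) ∪ p ∪ t(p, m, q) ∪ t(q, m, p)) ∪ t(m ∪ p ∪ p ∪ q ∪ t(p, q, q), m ∪ m ∪ m ∪ p ∪ p ∪ q, m ∪ m ∪ t(m, p, q)) ∪ t(m ∪ p ∪ q ∪ q ∪ q ∪ q, t(inv(m), p ∪ p ∪ q, m ∪ m), q ∪ q ∪ s(m, m) ∪ s(q, q) ∪ t(p, p, q))
  Rebuild:  s(t(s(t(t(p, p, p), m ∪ q ∪ q, m ∪ p ∪ q ∪ q), inv(m) ∪ p ∪ t(p, m, q) ∪ t(q, m, p)) ∪ t(m ∪ p ∪ p ∪ q ∪ t(p, q, q), m ∪ m ∪ m ∪ p ∪ p ∪ q, m ∪ m ∪ t(m, p, q)) ∪ t(m ∪ p ∪ q ∪ q ∪ q ∪ q, t(inv(m), p ∪ p ∪ q, m ∪ m), q ∪ q ∪ s(m, m) ∪ s(q, q) ∪ t(p, p, q)), p, m), m)
Right:  s(t((s(t(t(p, p, p), (q ∪ m) ∪ q, q ∪ m ∪ q ∪ p), (q ∪ (t(p ∪ (m ∪ inv(m)), m, q) ∪ p ∪ t(q, m, p) ∪ inv(m))) ∪ inv(q)) ∪ t(q ∪ p ∪ m ∪ q ∪ q ∪ q, t(inv(m), (p ∪ p) ∪ q, m ∪ m), (q ∪ s(q, q)) ∪ q ∪ (s(m, m) ∪ t(p, p, inv(inv(q)))))) ∪ t(q ∪ m ∪ t(p, q, q) ∪ p ∪ p, p ∪ q ∪ q ∪ m ∪ m ∪ p, (m ∪ m) ∪ t(m, p, q)), p, m), m)
  Work inside:  (s(t(t(p, p, p), (q ∪ m) ∪ q, q ∪ m ∪ q ∪ p), (q ∪ (t(p ∪ (m ∪ inv(m)), m, q) ∪ p ∪ t(q, m, p) ∪ inv(m))) ∪ inv(q)) ∪ t(q ∪ p ∪ m ∪ q ∪ q ∪ q, t(inv(m), (p ∪ p) ∪ q, m ∪ m), (q ∪ s(q, q)) ∪ q ∪ (s(m, m) ∪ t(p, p, inv(inv(q)))))) ∪ t(q ∪ m ∪ t(p, q, q) ∪ p ∪ p, p ∪ q ∪ q ∪ m ∪ m ∪ p, (m ∪ m) ∪ t(m, p, q))
  Push inv inside:  distribute inv over ∪ and collapse double inv
  Collect:  s(t(t(p, p, p), m ∪ q ∪ q, m ∪ p ∪ q ∪ q), inv(m) ∪ p ∪ t(p, m, q) ∪ t(q, m, p)) ∪ t(m ∪ p ∪ q ∪ q ∪ q ∪ q, t(inv(m), p ∪ p ∪ q, m ∪ m), q ∪ q ∪ s(m, m) ∪ s(q, q) ∪ t(p, p, q)) ∪ t(m ∪ p ∪ p ∪ q ∪ t(p, q, q), m ∪ m ∪ p ∪ p ∪ q ∪ q, m ∪ m ∪ t(m, p, q))
  Sort arguments:  s(t(t(p, p, p), m ∪ q ∪ q, m ∪ p ∪ q ∪ q), inv(m) ∪ p ∪ t(p, m, q) ∪ t(q, m, p)) ∪ t(m ∪ p ∪ p ∪ q ∪ t(p, q, q), m ∪ m ∪ p ∪ p ∪ q ∪ q, m ∪ m ∪ t(m, p, q)) ∪ t(m ∪ p ∪ q ∪ q ∪ q ∪ q, t(inv(m), p ∪ p ∪ q, m ∪ m), q ∪ q ∪ s(m, m) ∪ s(q, q) ∪ t(p, p, q))
  Put back:  s(t(s(t(t(p, p, p), m ∪ q ∪ q, m ∪ p ∪ q ∪ q), inv(m) ∪ p ∪ t(p, m, q) ∪ t(q, m, p)) ∪ t(m ∪ p ∪ p ∪ q ∪ t(p, q, q), m ∪ m ∪ p ∪ p ∪ q ∪ q, m ∪ m ∪ t(m, p, q)) ∪ t(m ∪ p ∪ q ∪ q ∪ q ∪ q, t(inv(m), p ∪ p ∪ q, m ∪ m), q ∪ q ∪ s(m, m) ∪ s(q, q) ∪ t(p, p, q)), p, m), m)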